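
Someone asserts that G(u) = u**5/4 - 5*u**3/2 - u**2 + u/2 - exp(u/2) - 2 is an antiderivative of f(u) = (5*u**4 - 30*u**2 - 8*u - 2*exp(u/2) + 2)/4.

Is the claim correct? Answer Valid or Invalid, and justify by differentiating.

Valid - differentiating G returns exactly f.

d/du[G] = 5*u**4/4 - 15*u**2/2 - 2*u - exp(u/2)/2 + 1/2
This equals f(u) exactly, so the claim holds.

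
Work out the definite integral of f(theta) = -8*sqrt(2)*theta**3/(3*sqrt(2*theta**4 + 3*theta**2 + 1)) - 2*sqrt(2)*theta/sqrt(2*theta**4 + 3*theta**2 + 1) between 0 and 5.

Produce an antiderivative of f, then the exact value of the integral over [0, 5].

Antiderivative: F(theta) = -4*sqrt(theta**4 + 3*theta**2/2 + 1/2)/3; value = -4*sqrt(663)/3 + 2*sqrt(2)/3

f matches the chain-rule pattern g'(h)*h' with inner function h(theta) = theta**4 + 3*theta**2/2 + 1/2; substituting u = h(theta) collapses the integral.
F(theta) = -4*sqrt(theta**4 + 3*theta**2/2 + 1/2)/3 is an antiderivative of f.
Check: d/dtheta[-4*sqrt(theta**4 + 3*theta**2/2 + 1/2)/3] = (-8*sqrt(2)*theta**3 - 6*sqrt(2)*theta)/(3*sqrt(2*theta**4 + 3*theta**2 + 1)), which equals f(theta).
F(5) = -4*sqrt(663)/3; F(0) = -2*sqrt(2)/3.
Integral = F(5) - F(0) = -4*sqrt(663)/3 + 2*sqrt(2)/3.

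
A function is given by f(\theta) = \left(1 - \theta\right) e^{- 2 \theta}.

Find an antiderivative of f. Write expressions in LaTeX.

An antiderivative is F(\theta) = \frac{\theta e^{- 2 \theta}}{2} - \frac{e^{- 2 \theta}}{4}.

Recognize the product-rule pattern: f = u'v + uv' with u = \frac{\theta}{2} - \frac{1}{4}, v = e^{- 2 \theta}, so integration by parts undoes it.
Check: d/d\theta[\frac{\theta e^{- 2 \theta}}{2} - \frac{e^{- 2 \theta}}{4}] = \left(1 - \theta\right) e^{- 2 \theta} = f(\theta).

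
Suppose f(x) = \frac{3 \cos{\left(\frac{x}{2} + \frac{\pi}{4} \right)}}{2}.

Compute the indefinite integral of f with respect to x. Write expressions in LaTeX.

F(x) = 3 \sin{\left(\frac{x}{2} + \frac{\pi}{4} \right)} + C

Whatever form F(x) takes, F'(x) = f(x) is non-negotiable.
Check: d/dx[3 \sin{\left(\frac{x}{2} + \frac{\pi}{4} \right)}] = \frac{3 \cos{\left(\frac{x}{2} + \frac{\pi}{4} \right)}}{2} = f(x).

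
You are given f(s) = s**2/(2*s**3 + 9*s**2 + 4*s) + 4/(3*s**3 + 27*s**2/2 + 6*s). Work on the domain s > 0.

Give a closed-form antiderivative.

An antiderivative is F(s) = (-5*log(2*s + 1) + 4*log(s**2 + 4*s))/6.

Factor the denominator (3*s*(s + 4)*(2*s + 1)) and decompose: f = -5/(3*(2*s + 1)) + 2/(3*(s + 4)) + 2/(3*s); each piece integrates to a log, atan, or power term.
Check: d/ds[(-5*log(2*s + 1) + 4*log(s**2 + 4*s))/6] = (3*s**2 + 8)/(6*s**3 + 27*s**2 + 12*s), which equals f(s).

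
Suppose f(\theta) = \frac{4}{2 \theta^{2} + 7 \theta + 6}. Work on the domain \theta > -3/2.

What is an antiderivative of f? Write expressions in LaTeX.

Factor the denominator (\left(\theta + 2\right) \left(2 \theta + 3\right)) and decompose: f = \frac{8}{2 \theta + 3} - \frac{4}{\theta + 2}; each piece integrates to a log, atan, or power term.
Check: d/d\theta[4 \left(\log{\left(\theta + \frac{3}{2} \right)} - \log{\left(\theta + 2 \right)}\right)] = \frac{4}{2 \theta^{2} + 7 \theta + 6} = f(\theta).

An antiderivative is F(\theta) = 4 \left(\log{\left(\theta + \frac{3}{2} \right)} - \log{\left(\theta + 2 \right)}\right).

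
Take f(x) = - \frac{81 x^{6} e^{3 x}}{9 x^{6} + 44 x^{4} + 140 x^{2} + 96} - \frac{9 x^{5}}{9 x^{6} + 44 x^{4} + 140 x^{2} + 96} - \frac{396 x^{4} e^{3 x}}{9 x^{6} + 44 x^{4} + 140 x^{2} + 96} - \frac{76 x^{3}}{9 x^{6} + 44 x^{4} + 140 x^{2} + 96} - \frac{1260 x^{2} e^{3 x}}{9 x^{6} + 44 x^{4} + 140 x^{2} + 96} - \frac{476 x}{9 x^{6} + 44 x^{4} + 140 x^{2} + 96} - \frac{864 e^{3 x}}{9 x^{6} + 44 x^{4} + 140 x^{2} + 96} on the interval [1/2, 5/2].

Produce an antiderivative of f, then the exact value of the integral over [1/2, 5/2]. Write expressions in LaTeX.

The integrand splits into summands that can be handled one at a time.
F(x) = - \frac{6 e^{3 x} + 5 \log{\left(\frac{3 x^{2}}{2} + \frac{4}{3} \right)} - 2 \log{\left(\frac{x^{4}}{2} + 2 x^{2} + 6 \right)}}{2} is an antiderivative of f.
Check: d/dx[- \frac{6 e^{3 x} + 5 \log{\left(\frac{3 x^{2}}{2} + \frac{4}{3} \right)} - 2 \log{\left(\frac{x^{4}}{2} + 2 x^{2} + 6 \right)}}{2}] = \frac{- 81 x^{6} e^{3 x} - 9 x^{5} - 396 x^{4} e^{3 x} - 76 x^{3} - 1260 x^{2} e^{3 x} - 476 x - 864 e^{3 x}}{9 x^{6} + 44 x^{4} + 140 x^{2} + 96}, which equals f(x).
F(5/2) = - 3 e^{\frac{15}{2}} - \frac{5 \log{\left(\frac{257}{24} \right)}}{2} + \log{\left(\frac{1217}{32} \right)}; F(1/2) = - 3 e^{\frac{3}{2}} - \frac{5 \log{\left(\frac{41}{24} \right)}}{2} + \log{\left(\frac{209}{32} \right)}.
Integral = F(5/2) - F(1/2) = - 3 e^{\frac{15}{2}} - \frac{5 \log{\left(\frac{257}{24} \right)}}{2} - \log{\left(\frac{209}{32} \right)} + \frac{5 \log{\left(\frac{41}{24} \right)}}{2} + \log{\left(\frac{1217}{32} \right)} + 3 e^{\frac{3}{2}}.

Antiderivative: F(x) = - \frac{6 e^{3 x} + 5 \log{\left(\frac{3 x^{2}}{2} + \frac{4}{3} \right)} - 2 \log{\left(\frac{x^{4}}{2} + 2 x^{2} + 6 \right)}}{2}; value = - 3 e^{\frac{15}{2}} - \frac{5 \log{\left(\frac{257}{24} \right)}}{2} - \log{\left(\frac{209}{32} \right)} + \frac{5 \log{\left(\frac{41}{24} \right)}}{2} + \log{\left(\frac{1217}{32} \right)} + 3 e^{\frac{3}{2}}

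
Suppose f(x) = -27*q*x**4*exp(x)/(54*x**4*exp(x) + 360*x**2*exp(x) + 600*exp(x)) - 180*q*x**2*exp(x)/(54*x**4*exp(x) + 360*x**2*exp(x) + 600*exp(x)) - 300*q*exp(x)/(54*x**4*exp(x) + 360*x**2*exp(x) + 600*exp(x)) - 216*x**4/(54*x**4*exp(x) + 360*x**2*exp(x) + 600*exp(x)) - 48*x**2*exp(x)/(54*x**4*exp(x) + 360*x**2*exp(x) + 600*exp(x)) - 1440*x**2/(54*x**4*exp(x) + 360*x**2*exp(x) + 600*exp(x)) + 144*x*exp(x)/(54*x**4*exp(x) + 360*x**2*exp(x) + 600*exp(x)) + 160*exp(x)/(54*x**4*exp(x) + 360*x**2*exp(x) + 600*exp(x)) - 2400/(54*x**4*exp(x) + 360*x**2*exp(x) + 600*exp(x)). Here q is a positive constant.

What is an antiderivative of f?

The integrand splits into summands that can be handled one at a time.
Check: d/dx[(-3*q*x*(3*x**2 + 10)*exp(x) + 72*x**2 + 8*(2*x - 3)*exp(x) + 240)*exp(-x)/(6*(3*x**2 + 10))] = (-27*q*x**4*exp(x) - 180*q*x**2*exp(x) - 300*q*exp(x) - 216*x**4 - 48*x**2*exp(x) - 1440*x**2 + 144*x*exp(x) + 160*exp(x) - 2400)/(54*x**4*exp(x) + 360*x**2*exp(x) + 600*exp(x)), which equals f(x).

An antiderivative is F(x) = (-3*q*x*(3*x**2 + 10)*exp(x) + 72*x**2 + 8*(2*x - 3)*exp(x) + 240)*exp(-x)/(6*(3*x**2 + 10)).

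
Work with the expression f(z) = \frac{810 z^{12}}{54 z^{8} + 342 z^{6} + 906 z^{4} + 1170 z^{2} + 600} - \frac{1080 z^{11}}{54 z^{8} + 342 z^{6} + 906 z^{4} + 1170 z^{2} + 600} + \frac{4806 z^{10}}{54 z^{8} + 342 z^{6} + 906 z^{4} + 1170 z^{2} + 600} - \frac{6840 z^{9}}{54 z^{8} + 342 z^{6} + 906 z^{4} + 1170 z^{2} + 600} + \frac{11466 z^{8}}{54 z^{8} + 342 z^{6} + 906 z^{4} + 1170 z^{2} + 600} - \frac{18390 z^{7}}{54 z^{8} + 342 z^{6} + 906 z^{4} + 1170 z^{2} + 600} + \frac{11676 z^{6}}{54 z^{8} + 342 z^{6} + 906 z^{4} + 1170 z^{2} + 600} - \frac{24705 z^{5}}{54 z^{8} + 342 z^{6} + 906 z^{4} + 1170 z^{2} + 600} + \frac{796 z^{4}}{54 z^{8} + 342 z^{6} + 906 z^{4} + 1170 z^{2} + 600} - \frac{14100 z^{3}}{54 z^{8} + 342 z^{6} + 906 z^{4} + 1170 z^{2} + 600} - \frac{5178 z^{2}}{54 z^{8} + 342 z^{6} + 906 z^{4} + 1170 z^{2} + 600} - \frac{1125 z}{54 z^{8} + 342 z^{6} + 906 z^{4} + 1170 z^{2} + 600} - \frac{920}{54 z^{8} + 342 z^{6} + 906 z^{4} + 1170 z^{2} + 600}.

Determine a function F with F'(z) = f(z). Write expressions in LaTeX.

Integrate term by term and add the pieces.
Check: d/dz[3 z^{5} - 5 z^{4} - 2 z^{3} - \frac{4 z}{3} - \frac{z}{3 z^{2} + 5} - \frac{5 \log{\left(\frac{z^{4}}{3} + z^{2} + \frac{4}{3} \right)}}{4}] = \frac{810 z^{12} - 1080 z^{11} + 4806 z^{10} - 6840 z^{9} + 11466 z^{8} - 18390 z^{7} + 11676 z^{6} - 24705 z^{5} + 796 z^{4} - 14100 z^{3} - 5178 z^{2} - 1125 z - 920}{54 z^{8} + 342 z^{6} + 906 z^{4} + 1170 z^{2} + 600}, which equals f(z).

An antiderivative is F(z) = 3 z^{5} - 5 z^{4} - 2 z^{3} - \frac{4 z}{3} - \frac{z}{3 z^{2} + 5} - \frac{5 \log{\left(\frac{z^{4}}{3} + z^{2} + \frac{4}{3} \right)}}{4}.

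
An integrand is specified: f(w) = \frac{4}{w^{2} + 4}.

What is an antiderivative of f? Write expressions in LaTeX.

An antiderivative is F(w) = 2 \operatorname{atan}{\left(\frac{w}{2} \right)}.

A first test for any F(w): its w-derivative must equal f(w) identically.
Check: d/dw[2 \operatorname{atan}{\left(\frac{w}{2} \right)}] = \frac{4}{w^{2} + 4} = f(w).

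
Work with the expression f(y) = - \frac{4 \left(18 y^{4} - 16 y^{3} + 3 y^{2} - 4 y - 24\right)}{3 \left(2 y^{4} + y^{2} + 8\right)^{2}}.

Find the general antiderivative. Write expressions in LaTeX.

F(y) = \frac{4 \left(3 y - 2\right)}{3 \left(2 y^{4} + y^{2} + 8\right)} + C

Recognize the product-rule pattern: f = u'v + uv' with u = \frac{1}{y^{4} + \frac{y^{2}}{2} + 4}, v = 2 y - \frac{4}{3}, so integration by parts undoes it.
Check: d/dy[\frac{4 \left(3 y - 2\right)}{3 \left(2 y^{4} + y^{2} + 8\right)}] = \frac{- 72 y^{4} + 64 y^{3} - 12 y^{2} + 16 y + 96}{12 y^{8} + 12 y^{6} + 99 y^{4} + 48 y^{2} + 192}, which equals f(y).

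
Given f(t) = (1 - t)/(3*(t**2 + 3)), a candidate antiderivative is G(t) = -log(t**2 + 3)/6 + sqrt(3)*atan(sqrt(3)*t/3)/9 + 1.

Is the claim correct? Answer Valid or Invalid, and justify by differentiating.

Valid - differentiating G returns exactly f.

d/dt[G] = (1 - t)/(3*t**2 + 9)
This equals f(t) exactly, so the claim holds.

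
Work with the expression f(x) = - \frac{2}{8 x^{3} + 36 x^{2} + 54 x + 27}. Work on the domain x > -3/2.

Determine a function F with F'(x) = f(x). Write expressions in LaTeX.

An antiderivative is F(x) = \frac{1}{2 \left(2 x + 3\right)^{2}}.

Whatever form F(x) takes, F'(x) = f(x) is non-negotiable.
Check: d/dx[\frac{1}{2 \left(2 x + 3\right)^{2}}] = - \frac{2}{8 x^{3} + 36 x^{2} + 54 x + 27} = f(x).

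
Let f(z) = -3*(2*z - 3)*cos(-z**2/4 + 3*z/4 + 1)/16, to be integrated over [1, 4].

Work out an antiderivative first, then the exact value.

f matches the chain-rule pattern g'(h)*h' with inner function h(z) = -z**2/4 + 3*z/4 + 1; substituting u = h(z) collapses the integral.
F(z) = 3*sin(-z**2/4 + 3*z/4 + 1)/4 is an antiderivative of f.
Check: d/dz[3*sin(-z**2/4 + 3*z/4 + 1)/4] = -3*z*cos(-z**2/4 + 3*z/4 + 1)/8 + 9*cos(-z**2/4 + 3*z/4 + 1)/16, which equals f(z).
F(4) = 0; F(1) = 3*sin(3/2)/4.
Integral = F(4) - F(1) = -3*sin(3/2)/4.

Antiderivative: F(z) = 3*sin(-z**2/4 + 3*z/4 + 1)/4; value = -3*sin(3/2)/4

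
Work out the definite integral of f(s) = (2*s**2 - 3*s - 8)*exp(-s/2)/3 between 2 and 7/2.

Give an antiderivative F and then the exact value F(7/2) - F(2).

f has the shape u'v + uv' for u = -4*s**2/3 - 10*s/3 - 4/3 and v = exp(-s/2) — it is the derivative of the product u*v.
F(s) = (-4*s**2 - 10*s - 4)*exp(-s/2)/3 is an antiderivative of f.
Check: d/ds[(-4*s**2 - 10*s - 4)*exp(-s/2)/3] = (2*s**2 - 3*s - 8)*exp(-s/2)/3 = f(s).
F(7/2) = -88*exp(-7/4)/3; F(2) = -40*exp(-1)/3.
Integral = F(7/2) - F(2) = -88*exp(-7/4)/3 + 40*exp(-1)/3.

Antiderivative: F(s) = (-4*s**2 - 10*s - 4)*exp(-s/2)/3; value = -88*exp(-7/4)/3 + 40*exp(-1)/3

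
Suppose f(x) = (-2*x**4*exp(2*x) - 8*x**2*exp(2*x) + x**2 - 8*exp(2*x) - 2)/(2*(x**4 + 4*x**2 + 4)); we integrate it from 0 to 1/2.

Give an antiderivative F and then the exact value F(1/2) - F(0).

Antiderivative: F(x) = (-x**2*exp(2*x) - x - 2*exp(2*x))/(2*x**2 + 4); value = 7/18 - exp(1)/2

Check any antiderivative F(x) by computing F'(x) and comparing it with f(x).
F(x) = (-x**2*exp(2*x) - x - 2*exp(2*x))/(2*x**2 + 4) is an antiderivative of f.
Check: d/dx[(-x**2*exp(2*x) - x - 2*exp(2*x))/(2*x**2 + 4)] = (-2*x**4*exp(2*x) - 8*x**2*exp(2*x) + x**2 - 8*exp(2*x) - 2)/(2*x**4 + 8*x**2 + 8), which equals f(x).
F(1/2) = -exp(1)/2 - 1/9; F(0) = -1/2.
Integral = F(1/2) - F(0) = 7/18 - exp(1)/2.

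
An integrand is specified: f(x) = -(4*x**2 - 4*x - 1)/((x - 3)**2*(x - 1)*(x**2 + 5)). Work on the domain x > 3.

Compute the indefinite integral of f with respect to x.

F(x) = (285*x*log(x - 3) + 245*x*log(x - 1) - 265*x*log(x**2 + 5) + 746*sqrt(5)*x*atan(sqrt(5)*x/5) - 855*log(x - 3) - 735*log(x - 1) + 795*log(x**2 + 5) - 2238*sqrt(5)*atan(sqrt(5)*x/5) + 4830)/(5880*x - 17640) + C

Factor the denominator ((x - 3)**2*(x - 1)*(x**2 + 5)) and decompose: f = -(53*x - 373)/(588*(x**2 + 5)) + 1/(24*(x - 1)) + 19/(392*(x - 3)) - 23/(28*(x - 3)**2); each piece integrates to a log, atan, or power term.
Check: d/dx[(285*x*log(x - 3) + 245*x*log(x - 1) - 265*x*log(x**2 + 5) + 746*sqrt(5)*x*atan(sqrt(5)*x/5) - 855*log(x - 3) - 735*log(x - 1) + 795*log(x**2 + 5) - 2238*sqrt(5)*atan(sqrt(5)*x/5) + 4830)/(5880*x - 17640)] = (-4*x**2 + 4*x + 1)/(x**5 - 7*x**4 + 20*x**3 - 44*x**2 + 75*x - 45), which equals f(x).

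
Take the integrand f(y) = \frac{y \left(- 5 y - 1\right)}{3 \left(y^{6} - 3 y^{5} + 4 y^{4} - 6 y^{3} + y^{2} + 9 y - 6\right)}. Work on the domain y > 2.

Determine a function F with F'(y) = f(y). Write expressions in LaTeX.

Factor the denominator (3 \left(y - 2\right) \left(y - 1\right)^{2} \left(y + 1\right) \left(y^{2} + 3\right)) and decompose: f = - \frac{23 y - 3}{168 \left(y^{2} + 3\right)} + \frac{1}{36 \left(y + 1\right)} + \frac{11}{24 \left(y - 1\right)} + \frac{1}{4 \left(y - 1\right)^{2}} - \frac{22}{63 \left(y - 2\right)}; each piece integrates to a log, atan, or power term.
Check: d/dy[- \frac{22 \log{\left(y - 2 \right)}}{63} + \frac{11 \log{\left(y - 1 \right)}}{24} + \frac{\log{\left(y + 1 \right)}}{36} - \frac{23 \log{\left(y^{2} + 3 \right)}}{336} + \frac{\sqrt{3} \operatorname{atan}{\left(\frac{\sqrt{3} y}{3} \right)}}{168} - \frac{1}{4 y - 4}] = \frac{- 5 y^{2} - y}{3 y^{6} - 9 y^{5} + 12 y^{4} - 18 y^{3} + 3 y^{2} + 27 y - 18}, which equals f(y).

An antiderivative is F(y) = - \frac{22 \log{\left(y - 2 \right)}}{63} + \frac{11 \log{\left(y - 1 \right)}}{24} + \frac{\log{\left(y + 1 \right)}}{36} - \frac{23 \log{\left(y^{2} + 3 \right)}}{336} + \frac{\sqrt{3} \operatorname{atan}{\left(\frac{\sqrt{3} y}{3} \right)}}{168} - \frac{1}{4 y - 4}.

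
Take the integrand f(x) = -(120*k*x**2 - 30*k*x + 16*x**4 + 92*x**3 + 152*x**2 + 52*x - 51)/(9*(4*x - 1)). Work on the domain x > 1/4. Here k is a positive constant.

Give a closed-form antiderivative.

An antiderivative is F(x) = -5*k*x**2/3 - (-x**2/3 - 4*x/3 - 1)**2 + 3*log(2*x - 1/2)/4.

An antiderivative F(x) passes only if d/dx[F] lands on f(x) exactly.
Check: d/dx[-5*k*x**2/3 - (-x**2/3 - 4*x/3 - 1)**2 + 3*log(2*x - 1/2)/4] = (-120*k*x**2 + 30*k*x - 16*x**4 - 92*x**3 - 152*x**2 - 52*x + 51)/(36*x - 9), which equals f(x).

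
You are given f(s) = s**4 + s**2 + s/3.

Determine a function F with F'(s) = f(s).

An antiderivative is F(s) = s**5/5 + s**3/3 + s**2/6.

Integrate term by term and add the pieces.
Check: d/ds[s**5/5 + s**3/3 + s**2/6] = s**4 + s**2 + s/3 = f(s).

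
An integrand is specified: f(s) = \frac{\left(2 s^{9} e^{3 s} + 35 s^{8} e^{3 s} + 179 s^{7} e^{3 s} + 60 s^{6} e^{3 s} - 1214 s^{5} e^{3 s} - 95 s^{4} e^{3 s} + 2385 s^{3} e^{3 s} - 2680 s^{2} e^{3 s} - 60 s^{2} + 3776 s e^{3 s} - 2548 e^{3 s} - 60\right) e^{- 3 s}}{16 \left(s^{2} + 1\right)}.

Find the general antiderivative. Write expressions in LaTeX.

F(s) = \frac{\left(s^{8} e^{3 s} + 20 s^{7} e^{3 s} + 118 s^{6} e^{3 s} + 20 s^{5} e^{3 s} - 1391 s^{4} e^{3 s} - 160 s^{3} e^{3 s} + 7552 s^{2} e^{3 s} - 10240 s e^{3 s} + 48 e^{3 s} \operatorname{atan}{\left(s \right)} + 4096 e^{3 s} + 80\right) e^{- 3 s}}{64} + C

For F(s) to be correct the identity F'(s) - f(s) = 0 must hold.
Check: d/ds[\frac{\left(s^{8} e^{3 s} + 20 s^{7} e^{3 s} + 118 s^{6} e^{3 s} + 20 s^{5} e^{3 s} - 1391 s^{4} e^{3 s} - 160 s^{3} e^{3 s} + 7552 s^{2} e^{3 s} - 10240 s e^{3 s} + 48 e^{3 s} \operatorname{atan}{\left(s \right)} + 4096 e^{3 s} + 80\right) e^{- 3 s}}{64}] = \frac{2 s^{9} e^{3 s} + 35 s^{8} e^{3 s} + 179 s^{7} e^{3 s} + 60 s^{6} e^{3 s} - 1214 s^{5} e^{3 s} - 95 s^{4} e^{3 s} + 2385 s^{3} e^{3 s} - 2680 s^{2} e^{3 s} - 60 s^{2} + 3776 s e^{3 s} - 2548 e^{3 s} - 60}{16 s^{2} e^{3 s} + 16 e^{3 s}}, which equals f(s).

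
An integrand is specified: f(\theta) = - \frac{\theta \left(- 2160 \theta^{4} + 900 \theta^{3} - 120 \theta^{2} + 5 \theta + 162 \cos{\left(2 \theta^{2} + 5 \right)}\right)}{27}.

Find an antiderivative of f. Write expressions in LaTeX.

For F(\theta) to be correct the identity F'(\theta) - f(\theta) = 0 must hold.
Check: d/d\theta[- \frac{- 2160 \theta^{6} + 1080 \theta^{5} - 180 \theta^{4} + 10 \theta^{3} + 243 \sin{\left(2 \theta^{2} + 5 \right)}}{162}] = 80 \theta^{5} - \frac{100 \theta^{4}}{3} + \frac{40 \theta^{3}}{9} - \frac{5 \theta^{2}}{27} - 6 \theta \cos{\left(2 \theta^{2} + 5 \right)}, which equals f(\theta).

An antiderivative is F(\theta) = - \frac{- 2160 \theta^{6} + 1080 \theta^{5} - 180 \theta^{4} + 10 \theta^{3} + 243 \sin{\left(2 \theta^{2} + 5 \right)}}{162}.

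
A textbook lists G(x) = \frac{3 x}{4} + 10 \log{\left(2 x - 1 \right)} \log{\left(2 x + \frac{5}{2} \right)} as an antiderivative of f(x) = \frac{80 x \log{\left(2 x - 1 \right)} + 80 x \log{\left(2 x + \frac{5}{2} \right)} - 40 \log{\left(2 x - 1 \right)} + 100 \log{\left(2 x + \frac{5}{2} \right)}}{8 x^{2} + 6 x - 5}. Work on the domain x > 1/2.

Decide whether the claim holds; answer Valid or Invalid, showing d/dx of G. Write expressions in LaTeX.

Invalid: d/dx[G] - f = \frac{3}{4}, which is not 0.

d/dx[G] = \frac{24 x^{2} + 320 x \log{\left(2 x - 1 \right)} + 320 x \log{\left(2 x + \frac{5}{2} \right)} + 18 x - 160 \log{\left(2 x - 1 \right)} + 400 \log{\left(2 x + \frac{5}{2} \right)} - 15}{32 x^{2} + 24 x - 20}
d/dx[G] - f(x) = \frac{3}{4} != 0.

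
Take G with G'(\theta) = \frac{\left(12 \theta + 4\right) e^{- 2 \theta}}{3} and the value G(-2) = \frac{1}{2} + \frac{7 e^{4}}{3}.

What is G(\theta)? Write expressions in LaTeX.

Recognize the product-rule pattern: G'(\theta) = u'v + uv' with u = - 2 \theta - \frac{5}{3}, v = e^{- 2 \theta}, so integration by parts undoes it.
A general antiderivative is \frac{\left(- 6 \theta - 5\right) e^{- 2 \theta}}{3} + C.
The condition gives C = \frac{1}{2} + \frac{7 e^{4}}{3} - (\frac{7 e^{4}}{3}) = \frac{1}{2}.
So G(\theta) = \frac{\left(- 6 \theta - 5\right) e^{- 2 \theta}}{3} + \frac{1}{2}.
Check: d/d\theta[\frac{\left(- 6 \theta - 5\right) e^{- 2 \theta}}{3} + \frac{1}{2}] = \frac{\left(12 \theta + 4\right) e^{- 2 \theta}}{3} = G'(\theta).

G(\theta) = \frac{\left(- 6 \theta - 5\right) e^{- 2 \theta}}{3} + \frac{1}{2}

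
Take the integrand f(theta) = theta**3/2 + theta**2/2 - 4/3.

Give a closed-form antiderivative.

The integrand splits into summands that can be handled one at a time.
Check: d/dtheta[theta*(3*theta**3 + 4*theta**2 - 32)/24] = theta**3/2 + theta**2/2 - 4/3 = f(theta).

An antiderivative is F(theta) = theta*(3*theta**3 + 4*theta**2 - 32)/24.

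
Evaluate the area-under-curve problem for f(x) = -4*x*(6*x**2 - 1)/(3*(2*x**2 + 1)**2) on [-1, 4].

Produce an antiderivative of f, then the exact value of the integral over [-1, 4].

Antiderivative: F(x) = -(6*x**2*log(4*x**2 + 2) + 3*log(4*x**2 + 2) + 4)/(3*(2*x**2 + 1)); value = -log(66) + 40/99 + log(6)

A candidate is checked by its d/dx: the result must match f(x).
F(x) = -(6*x**2*log(4*x**2 + 2) + 3*log(4*x**2 + 2) + 4)/(3*(2*x**2 + 1)) is an antiderivative of f.
Check: d/dx[-(6*x**2*log(4*x**2 + 2) + 3*log(4*x**2 + 2) + 4)/(3*(2*x**2 + 1))] = (-24*x**3 + 4*x)/(12*x**4 + 12*x**2 + 3), which equals f(x).
F(4) = -log(66) - 4/99; F(-1) = -log(6) - 4/9.
Integral = F(4) - F(-1) = -log(66) + 40/99 + log(6).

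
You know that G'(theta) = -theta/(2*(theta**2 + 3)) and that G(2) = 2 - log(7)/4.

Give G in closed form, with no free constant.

The substitution u = theta**2 + 3 works: G'(theta) is exactly (dG/du)*(du/dtheta) for that inner function.
A general antiderivative is -log(theta**2 + 3)/4 + C.
The condition gives C = 2 - log(7)/4 - (-log(7)/4) = 2.
So G(theta) = -(log(theta**2 + 3) - 8)/4.
Check: d/dtheta[-(log(theta**2 + 3) - 8)/4] = -theta/(2*theta**2 + 6), which equals G'(theta).

G(theta) = -(log(theta**2 + 3) - 8)/4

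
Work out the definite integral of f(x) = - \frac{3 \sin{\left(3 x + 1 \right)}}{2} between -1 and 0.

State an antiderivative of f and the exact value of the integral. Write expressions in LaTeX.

Any candidate F(x) must reproduce f(x) exactly when differentiated.
F(x) = \frac{\cos{\left(3 x + 1 \right)}}{2} is an antiderivative of f.
Check: d/dx[\frac{\cos{\left(3 x + 1 \right)}}{2}] = - \frac{3 \sin{\left(3 x + 1 \right)}}{2} = f(x).
F(0) = \frac{\cos{\left(1 \right)}}{2}; F(-1) = \frac{\cos{\left(2 \right)}}{2}.
Integral = F(0) - F(-1) = - \frac{\cos{\left(2 \right)}}{2} + \frac{\cos{\left(1 \right)}}{2}.

Antiderivative: F(x) = \frac{\cos{\left(3 x + 1 \right)}}{2}; value = - \frac{\cos{\left(2 \right)}}{2} + \frac{\cos{\left(1 \right)}}{2}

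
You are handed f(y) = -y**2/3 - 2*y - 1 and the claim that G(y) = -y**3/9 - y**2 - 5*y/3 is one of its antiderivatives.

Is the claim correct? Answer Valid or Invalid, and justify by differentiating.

Invalid: d/dy[G] - f = -2/3, which is not 0.

d/dy[G] = -y**2/3 - 2*y - 5/3
d/dy[G] - f(y) = -2/3 != 0.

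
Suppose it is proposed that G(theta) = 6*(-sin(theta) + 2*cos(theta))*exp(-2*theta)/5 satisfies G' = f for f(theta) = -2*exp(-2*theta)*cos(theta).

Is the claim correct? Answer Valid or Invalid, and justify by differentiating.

Invalid: d/dtheta[G] - f = -4*exp(-2*theta)*cos(theta), which is not 0.

d/dtheta[G] = -6*exp(-2*theta)*cos(theta)
d/dtheta[G] - f(theta) = -4*exp(-2*theta)*cos(theta) != 0.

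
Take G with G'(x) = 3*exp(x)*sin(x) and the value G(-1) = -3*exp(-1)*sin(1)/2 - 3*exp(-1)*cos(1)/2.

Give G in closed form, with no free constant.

For G(x) to be correct, d/dx[G] must agree with the stated G'(x) identically.
A general antiderivative is 3*exp(x)*sin(x)/2 - 3*exp(x)*cos(x)/2 + C.
The condition gives C = -3*exp(-1)*sin(1)/2 - 3*exp(-1)*cos(1)/2 - (-3*exp(-1)*sin(1)/2 - 3*exp(-1)*cos(1)/2) = 0.
So G(x) = 3*exp(x)*sin(x)/2 - 3*exp(x)*cos(x)/2.
Check: d/dx[3*exp(x)*sin(x)/2 - 3*exp(x)*cos(x)/2] = 3*exp(x)*sin(x) = G'(x).

G(x) = 3*exp(x)*sin(x)/2 - 3*exp(x)*cos(x)/2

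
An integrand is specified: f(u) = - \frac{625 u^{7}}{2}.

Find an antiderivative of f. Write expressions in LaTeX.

Recover f(u) by differentiating a candidate F(u); any mismatch rules it out.
Check: d/du[- \frac{625 u^{8}}{16}] = - \frac{625 u^{7}}{2} = f(u).

An antiderivative is F(u) = - \frac{625 u^{8}}{16}.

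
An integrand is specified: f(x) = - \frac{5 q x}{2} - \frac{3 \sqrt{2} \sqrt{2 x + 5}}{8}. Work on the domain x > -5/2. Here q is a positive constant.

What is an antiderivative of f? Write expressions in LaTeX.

Integrate term by term and add the pieces.
Check: d/dx[\frac{\sqrt{2} \left(- 5 \sqrt{2} q x^{2} - 2 x \sqrt{2 x + 5} - 5 \sqrt{2 x + 5}\right)}{8}] = \frac{- 20 q x \sqrt{2 x + 5} - 6 \sqrt{2} x - 15 \sqrt{2}}{8 \sqrt{2 x + 5}}, which equals f(x).

An antiderivative is F(x) = \frac{\sqrt{2} \left(- 5 \sqrt{2} q x^{2} - 2 x \sqrt{2 x + 5} - 5 \sqrt{2 x + 5}\right)}{8}.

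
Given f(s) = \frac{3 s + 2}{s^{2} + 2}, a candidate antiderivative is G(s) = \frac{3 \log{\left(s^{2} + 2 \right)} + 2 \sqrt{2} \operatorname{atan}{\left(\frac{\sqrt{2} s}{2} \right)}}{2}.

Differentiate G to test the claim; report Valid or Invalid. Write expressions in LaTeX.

d/ds[G] = \frac{3 s + 2}{s^{2} + 2}
This equals f(s) exactly, so the claim holds.

Valid: G'(s) = f(s).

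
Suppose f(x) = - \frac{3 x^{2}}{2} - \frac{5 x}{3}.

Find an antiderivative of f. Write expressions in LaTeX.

The integrand splits into summands that can be handled one at a time.
Check: d/dx[- \frac{x^{3}}{2} - \frac{5 x^{2}}{6}] = - \frac{3 x^{2}}{2} - \frac{5 x}{3} = f(x).

An antiderivative is F(x) = - \frac{x^{3}}{2} - \frac{5 x^{2}}{6}.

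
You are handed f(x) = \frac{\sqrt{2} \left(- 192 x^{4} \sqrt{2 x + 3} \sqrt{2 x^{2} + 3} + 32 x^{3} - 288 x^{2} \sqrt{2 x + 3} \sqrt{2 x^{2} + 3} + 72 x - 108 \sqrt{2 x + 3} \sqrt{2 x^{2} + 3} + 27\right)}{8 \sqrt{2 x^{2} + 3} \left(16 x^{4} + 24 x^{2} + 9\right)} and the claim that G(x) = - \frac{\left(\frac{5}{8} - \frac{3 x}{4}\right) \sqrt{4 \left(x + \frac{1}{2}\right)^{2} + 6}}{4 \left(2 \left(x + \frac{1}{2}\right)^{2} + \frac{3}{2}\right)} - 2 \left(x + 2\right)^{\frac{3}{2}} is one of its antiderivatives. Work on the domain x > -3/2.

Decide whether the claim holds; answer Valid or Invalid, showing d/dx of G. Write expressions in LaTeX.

d/dx[G] = \frac{- 192 x^{4} \sqrt{x + 2} \sqrt{4 x^{2} + 4 x + 7} - 384 x^{3} \sqrt{x + 2} \sqrt{4 x^{2} + 4 x + 7} + 32 x^{3} - 576 x^{2} \sqrt{x + 2} \sqrt{4 x^{2} + 4 x + 7} + 48 x^{2} - 384 x \sqrt{x + 2} \sqrt{4 x^{2} + 4 x + 7} + 96 x - 192 \sqrt{x + 2} \sqrt{4 x^{2} + 4 x + 7} + 67}{64 x^{4} \sqrt{4 x^{2} + 4 x + 7} + 128 x^{3} \sqrt{4 x^{2} + 4 x + 7} + 192 x^{2} \sqrt{4 x^{2} + 4 x + 7} + 128 x \sqrt{4 x^{2} + 4 x + 7} + 64 \sqrt{4 x^{2} + 4 x + 7}}
d/dx[G] - f(x) = \frac{- 3072 x^{8} \sqrt{x + 2} \sqrt{2 x^{2} + 3} \sqrt{4 x^{2} + 4 x + 7} + 1536 \sqrt{2} x^{8} \sqrt{2 x + 3} \sqrt{2 x^{2} + 3} \sqrt{4 x^{2} + 4 x + 7} - 6144 x^{7} \sqrt{x + 2} \sqrt{2 x^{2} + 3} \sqrt{4 x^{2} + 4 x + 7} + 3072 \sqrt{2} x^{7} \sqrt{2 x + 3} \sqrt{2 x^{2} + 3} \sqrt{4 x^{2} + 4 x + 7} + 512 x^{7} \sqrt{2 x^{2} + 3} - 256 \sqrt{2} x^{7} \sqrt{4 x^{2} + 4 x + 7} - 13824 x^{6} \sqrt{x + 2} \sqrt{2 x^{2} + 3} \sqrt{4 x^{2} + 4 x + 7} + 6912 \sqrt{2} x^{6} \sqrt{2 x + 3} \sqrt{2 x^{2} + 3} \sqrt{4 x^{2} + 4 x + 7} + 768 x^{6} \sqrt{2 x^{2} + 3} - 512 \sqrt{2} x^{6} \sqrt{4 x^{2} + 4 x + 7} - 15360 x^{5} \sqrt{x + 2} \sqrt{2 x^{2} + 3} \sqrt{4 x^{2} + 4 x + 7} + 7680 \sqrt{2} x^{5} \sqrt{2 x + 3} \sqrt{2 x^{2} + 3} \sqrt{4 x^{2} + 4 x + 7} + 2304 x^{5} \sqrt{2 x^{2} + 3} - 1344 \sqrt{2} x^{5} \sqrt{4 x^{2} + 4 x + 7} - 18624 x^{4} \sqrt{x + 2} \sqrt{2 x^{2} + 3} \sqrt{4 x^{2} + 4 x + 7} + 9312 \sqrt{2} x^{4} \sqrt{2 x + 3} \sqrt{2 x^{2} + 3} \sqrt{4 x^{2} + 4 x + 7} + 2224 x^{4} \sqrt{2 x^{2} + 3} - 1880 \sqrt{2} x^{4} \sqrt{4 x^{2} + 4 x + 7} - 12672 x^{3} \sqrt{x + 2} \sqrt{2 x^{2} + 3} \sqrt{4 x^{2} + 4 x + 7} + 6336 \sqrt{2} x^{3} \sqrt{2 x + 3} \sqrt{2 x^{2} + 3} \sqrt{4 x^{2} + 4 x + 7} + 2592 x^{3} \sqrt{2 x^{2} + 3} - 2416 \sqrt{2} x^{3} \sqrt{4 x^{2} + 4 x + 7} - 9792 x^{2} \sqrt{x + 2} \sqrt{2 x^{2} + 3} \sqrt{4 x^{2} + 4 x + 7} + 4896 \sqrt{2} x^{2} \sqrt{2 x + 3} \sqrt{2 x^{2} + 3} \sqrt{4 x^{2} + 4 x + 7} + 2040 x^{2} \sqrt{2 x^{2} + 3} - 1800 \sqrt{2} x^{2} \sqrt{4 x^{2} + 4 x + 7} - 3456 x \sqrt{x + 2} \sqrt{2 x^{2} + 3} \sqrt{4 x^{2} + 4 x + 7} + 1728 \sqrt{2} x \sqrt{2 x + 3} \sqrt{2 x^{2} + 3} \sqrt{4 x^{2} + 4 x + 7} + 864 x \sqrt{2 x^{2} + 3} - 1008 \sqrt{2} x \sqrt{4 x^{2} + 4 x + 7} - 1728 \sqrt{x + 2} \sqrt{2 x^{2} + 3} \sqrt{4 x^{2} + 4 x + 7} + 864 \sqrt{2} \sqrt{2 x + 3} \sqrt{2 x^{2} + 3} \sqrt{4 x^{2} + 4 x + 7} + 603 \sqrt{2 x^{2} + 3} - 216 \sqrt{2} \sqrt{4 x^{2} + 4 x + 7}}{1024 x^{8} \sqrt{2 x^{2} + 3} \sqrt{4 x^{2} + 4 x + 7} + 2048 x^{7} \sqrt{2 x^{2} + 3} \sqrt{4 x^{2} + 4 x + 7} + 4608 x^{6} \sqrt{2 x^{2} + 3} \sqrt{4 x^{2} + 4 x + 7} + 5120 x^{5} \sqrt{2 x^{2} + 3} \sqrt{4 x^{2} + 4 x + 7} + 6208 x^{4} \sqrt{2 x^{2} + 3} \sqrt{4 x^{2} + 4 x + 7} + 4224 x^{3} \sqrt{2 x^{2} + 3} \sqrt{4 x^{2} + 4 x + 7} + 3264 x^{2} \sqrt{2 x^{2} + 3} \sqrt{4 x^{2} + 4 x + 7} + 1152 x \sqrt{2 x^{2} + 3} \sqrt{4 x^{2} + 4 x + 7} + 576 \sqrt{2 x^{2} + 3} \sqrt{4 x^{2} + 4 x + 7}} != 0.

Invalid: d/dx[G] - f = \frac{- 3072 x^{8} \sqrt{x + 2} \sqrt{2 x^{2} + 3} \sqrt{4 x^{2} + 4 x + 7} + 1536 \sqrt{2} x^{8} \sqrt{2 x + 3} \sqrt{2 x^{2} + 3} \sqrt{4 x^{2} + 4 x + 7} - 6144 x^{7} \sqrt{x + 2} \sqrt{2 x^{2} + 3} \sqrt{4 x^{2} + 4 x + 7} + 3072 \sqrt{2} x^{7} \sqrt{2 x + 3} \sqrt{2 x^{2} + 3} \sqrt{4 x^{2} + 4 x + 7} + 512 x^{7} \sqrt{2 x^{2} + 3} - 256 \sqrt{2} x^{7} \sqrt{4 x^{2} + 4 x + 7} - 13824 x^{6} \sqrt{x + 2} \sqrt{2 x^{2} + 3} \sqrt{4 x^{2} + 4 x + 7} + 6912 \sqrt{2} x^{6} \sqrt{2 x + 3} \sqrt{2 x^{2} + 3} \sqrt{4 x^{2} + 4 x + 7} + 768 x^{6} \sqrt{2 x^{2} + 3} - 512 \sqrt{2} x^{6} \sqrt{4 x^{2} + 4 x + 7} - 15360 x^{5} \sqrt{x + 2} \sqrt{2 x^{2} + 3} \sqrt{4 x^{2} + 4 x + 7} + 7680 \sqrt{2} x^{5} \sqrt{2 x + 3} \sqrt{2 x^{2} + 3} \sqrt{4 x^{2} + 4 x + 7} + 2304 x^{5} \sqrt{2 x^{2} + 3} - 1344 \sqrt{2} x^{5} \sqrt{4 x^{2} + 4 x + 7} - 18624 x^{4} \sqrt{x + 2} \sqrt{2 x^{2} + 3} \sqrt{4 x^{2} + 4 x + 7} + 9312 \sqrt{2} x^{4} \sqrt{2 x + 3} \sqrt{2 x^{2} + 3} \sqrt{4 x^{2} + 4 x + 7} + 2224 x^{4} \sqrt{2 x^{2} + 3} - 1880 \sqrt{2} x^{4} \sqrt{4 x^{2} + 4 x + 7} - 12672 x^{3} \sqrt{x + 2} \sqrt{2 x^{2} + 3} \sqrt{4 x^{2} + 4 x + 7} + 6336 \sqrt{2} x^{3} \sqrt{2 x + 3} \sqrt{2 x^{2} + 3} \sqrt{4 x^{2} + 4 x + 7} + 2592 x^{3} \sqrt{2 x^{2} + 3} - 2416 \sqrt{2} x^{3} \sqrt{4 x^{2} + 4 x + 7} - 9792 x^{2} \sqrt{x + 2} \sqrt{2 x^{2} + 3} \sqrt{4 x^{2} + 4 x + 7} + 4896 \sqrt{2} x^{2} \sqrt{2 x + 3} \sqrt{2 x^{2} + 3} \sqrt{4 x^{2} + 4 x + 7} + 2040 x^{2} \sqrt{2 x^{2} + 3} - 1800 \sqrt{2} x^{2} \sqrt{4 x^{2} + 4 x + 7} - 3456 x \sqrt{x + 2} \sqrt{2 x^{2} + 3} \sqrt{4 x^{2} + 4 x + 7} + 1728 \sqrt{2} x \sqrt{2 x + 3} \sqrt{2 x^{2} + 3} \sqrt{4 x^{2} + 4 x + 7} + 864 x \sqrt{2 x^{2} + 3} - 1008 \sqrt{2} x \sqrt{4 x^{2} + 4 x + 7} - 1728 \sqrt{x + 2} \sqrt{2 x^{2} + 3} \sqrt{4 x^{2} + 4 x + 7} + 864 \sqrt{2} \sqrt{2 x + 3} \sqrt{2 x^{2} + 3} \sqrt{4 x^{2} + 4 x + 7} + 603 \sqrt{2 x^{2} + 3} - 216 \sqrt{2} \sqrt{4 x^{2} + 4 x + 7}}{1024 x^{8} \sqrt{2 x^{2} + 3} \sqrt{4 x^{2} + 4 x + 7} + 2048 x^{7} \sqrt{2 x^{2} + 3} \sqrt{4 x^{2} + 4 x + 7} + 4608 x^{6} \sqrt{2 x^{2} + 3} \sqrt{4 x^{2} + 4 x + 7} + 5120 x^{5} \sqrt{2 x^{2} + 3} \sqrt{4 x^{2} + 4 x + 7} + 6208 x^{4} \sqrt{2 x^{2} + 3} \sqrt{4 x^{2} + 4 x + 7} + 4224 x^{3} \sqrt{2 x^{2} + 3} \sqrt{4 x^{2} + 4 x + 7} + 3264 x^{2} \sqrt{2 x^{2} + 3} \sqrt{4 x^{2} + 4 x + 7} + 1152 x \sqrt{2 x^{2} + 3} \sqrt{4 x^{2} + 4 x + 7} + 576 \sqrt{2 x^{2} + 3} \sqrt{4 x^{2} + 4 x + 7}}, which is not 0.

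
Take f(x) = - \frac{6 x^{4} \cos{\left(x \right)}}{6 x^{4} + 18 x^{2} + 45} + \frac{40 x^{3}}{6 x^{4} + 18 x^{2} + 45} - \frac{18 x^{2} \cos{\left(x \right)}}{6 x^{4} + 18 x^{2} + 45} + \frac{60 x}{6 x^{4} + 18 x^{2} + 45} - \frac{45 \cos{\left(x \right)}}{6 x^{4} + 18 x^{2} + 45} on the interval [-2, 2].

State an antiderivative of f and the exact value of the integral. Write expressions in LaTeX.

The integrand splits into summands that can be handled one at a time.
F(x) = \frac{5 \log{\left(\frac{x^{4}}{3} + x^{2} + \frac{5}{2} \right)}}{3} - \sin{\left(x \right)} is an antiderivative of f.
Check: d/dx[\frac{5 \log{\left(\frac{x^{4}}{3} + x^{2} + \frac{5}{2} \right)}}{3} - \sin{\left(x \right)}] = \frac{- 6 x^{4} \cos{\left(x \right)} + 40 x^{3} - 18 x^{2} \cos{\left(x \right)} + 60 x - 45 \cos{\left(x \right)}}{6 x^{4} + 18 x^{2} + 45}, which equals f(x).
F(2) = - \sin{\left(2 \right)} + \frac{5 \log{\left(\frac{71}{6} \right)}}{3}; F(-2) = \sin{\left(2 \right)} + \frac{5 \log{\left(\frac{71}{6} \right)}}{3}.
Integral = F(2) - F(-2) = - 2 \sin{\left(2 \right)}.

Antiderivative: F(x) = \frac{5 \log{\left(\frac{x^{4}}{3} + x^{2} + \frac{5}{2} \right)}}{3} - \sin{\left(x \right)}; value = - 2 \sin{\left(2 \right)}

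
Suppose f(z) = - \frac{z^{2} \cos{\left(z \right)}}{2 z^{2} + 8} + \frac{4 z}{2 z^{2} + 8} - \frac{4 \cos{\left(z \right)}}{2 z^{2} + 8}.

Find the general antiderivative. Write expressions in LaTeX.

Integrate term by term and add the pieces.
Check: d/dz[\frac{2 \log{\left(z^{2} + 4 \right)} - \sin{\left(z \right)}}{2}] = \frac{- z^{2} \cos{\left(z \right)} + 4 z - 4 \cos{\left(z \right)}}{2 z^{2} + 8}, which equals f(z).

F(z) = \frac{2 \log{\left(z^{2} + 4 \right)} - \sin{\left(z \right)}}{2} + C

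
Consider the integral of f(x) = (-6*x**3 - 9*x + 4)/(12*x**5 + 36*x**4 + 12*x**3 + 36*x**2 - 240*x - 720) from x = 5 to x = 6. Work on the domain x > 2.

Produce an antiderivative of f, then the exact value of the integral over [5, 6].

Antiderivative: F(x) = -(434*log(x - 2) + 2450*log(x + 2) - 3474*log(x + 3) + 295*log(x**2 + 5) + 234*sqrt(5)*atan(sqrt(5)*x/5))/15120; value = -1481*log(8)/3780 - 59*log(41)/3024 - 13*sqrt(5)*atan(6*sqrt(5)/5)/840 - 31*log(4)/1080 + 31*log(3)/1080 + 13*sqrt(5)*atan(sqrt(5))/840 + 59*log(30)/3024 + 35*log(7)/216 + 193*log(9)/840

Factor the denominator (12*(x - 2)*(x + 2)*(x + 3)*(x**2 + 5)) and decompose: f = -(59*x + 117)/(1512*(x**2 + 5)) + 193/(840*(x + 3)) - 35/(216*(x + 2)) - 31/(1080*(x - 2)); each piece integrates to a log, atan, or power term.
F(x) = -(434*log(x - 2) + 2450*log(x + 2) - 3474*log(x + 3) + 295*log(x**2 + 5) + 234*sqrt(5)*atan(sqrt(5)*x/5))/15120 is an antiderivative of f.
Check: d/dx[-(434*log(x - 2) + 2450*log(x + 2) - 3474*log(x + 3) + 295*log(x**2 + 5) + 234*sqrt(5)*atan(sqrt(5)*x/5))/15120] = (-6*x**3 - 9*x + 4)/(12*x**5 + 36*x**4 + 12*x**3 + 36*x**2 - 240*x - 720) = f(x).
F(6) = -35*log(8)/216 - 59*log(41)/3024 - 13*sqrt(5)*atan(6*sqrt(5)/5)/840 - 31*log(4)/1080 + 193*log(9)/840; F(5) = -35*log(7)/216 - 59*log(30)/3024 - 13*sqrt(5)*atan(sqrt(5))/840 - 31*log(3)/1080 + 193*log(8)/840.
Integral = F(6) - F(5) = -1481*log(8)/3780 - 59*log(41)/3024 - 13*sqrt(5)*atan(6*sqrt(5)/5)/840 - 31*log(4)/1080 + 31*log(3)/1080 + 13*sqrt(5)*atan(sqrt(5))/840 + 59*log(30)/3024 + 35*log(7)/216 + 193*log(9)/840.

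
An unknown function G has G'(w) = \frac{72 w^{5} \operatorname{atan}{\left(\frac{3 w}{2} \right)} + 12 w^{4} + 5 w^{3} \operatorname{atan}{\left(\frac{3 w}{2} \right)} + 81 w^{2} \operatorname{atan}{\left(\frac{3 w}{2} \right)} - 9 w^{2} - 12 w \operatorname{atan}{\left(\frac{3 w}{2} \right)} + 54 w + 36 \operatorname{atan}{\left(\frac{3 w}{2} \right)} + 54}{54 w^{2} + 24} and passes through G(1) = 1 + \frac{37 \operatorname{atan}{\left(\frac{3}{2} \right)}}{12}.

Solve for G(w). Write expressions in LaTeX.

Recognize the product-rule pattern: G'(w) = u'v + uv' with u = \frac{w^{4}}{3} - \frac{w^{2}}{4} + \frac{3 w}{2} + \frac{3}{2}, v = \operatorname{atan}{\left(\frac{3 w}{2} \right)}, so integration by parts undoes it.
A general antiderivative is - \left(- \frac{w^{4}}{3} + \frac{w^{2}}{4} - \frac{3 w}{2} - \frac{3}{2}\right) \operatorname{atan}{\left(\frac{3 w}{2} \right)} + C.
The condition gives C = 1 + \frac{37 \operatorname{atan}{\left(\frac{3}{2} \right)}}{12} - (\frac{37 \operatorname{atan}{\left(\frac{3}{2} \right)}}{12}) = 1.
So G(w) = \frac{w^{4} \operatorname{atan}{\left(\frac{3 w}{2} \right)}}{3} - \frac{w^{2} \operatorname{atan}{\left(\frac{3 w}{2} \right)}}{4} + \frac{3 w \operatorname{atan}{\left(\frac{3 w}{2} \right)}}{2} + \frac{3 \operatorname{atan}{\left(\frac{3 w}{2} \right)}}{2} + 1.
Check: d/dw[\frac{w^{4} \operatorname{atan}{\left(\frac{3 w}{2} \right)}}{3} - \frac{w^{2} \operatorname{atan}{\left(\frac{3 w}{2} \right)}}{4} + \frac{3 w \operatorname{atan}{\left(\frac{3 w}{2} \right)}}{2} + \frac{3 \operatorname{atan}{\left(\frac{3 w}{2} \right)}}{2} + 1] = \frac{72 w^{5} \operatorname{atan}{\left(\frac{3 w}{2} \right)} + 12 w^{4} + 5 w^{3} \operatorname{atan}{\left(\frac{3 w}{2} \right)} + 81 w^{2} \operatorname{atan}{\left(\frac{3 w}{2} \right)} - 9 w^{2} - 12 w \operatorname{atan}{\left(\frac{3 w}{2} \right)} + 54 w + 36 \operatorname{atan}{\left(\frac{3 w}{2} \right)} + 54}{54 w^{2} + 24} = G'(w).

G(w) = \frac{w^{4} \operatorname{atan}{\left(\frac{3 w}{2} \right)}}{3} - \frac{w^{2} \operatorname{atan}{\left(\frac{3 w}{2} \right)}}{4} + \frac{3 w \operatorname{atan}{\left(\frac{3 w}{2} \right)}}{2} + \frac{3 \operatorname{atan}{\left(\frac{3 w}{2} \right)}}{2} + 1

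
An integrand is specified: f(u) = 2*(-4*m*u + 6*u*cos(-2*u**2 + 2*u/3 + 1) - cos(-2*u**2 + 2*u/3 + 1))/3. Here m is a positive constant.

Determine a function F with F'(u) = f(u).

For F(u) to be correct the identity F'(u) - f(u) = 0 must hold.
Check: d/du[-4*m*u**2/3 - sin(-2*u**2 + 2*u/3 + 1)] = -8*m*u/3 + 4*u*cos(-2*u**2 + 2*u/3 + 1) - 2*cos(-2*u**2 + 2*u/3 + 1)/3, which equals f(u).

An antiderivative is F(u) = -4*m*u**2/3 - sin(-2*u**2 + 2*u/3 + 1).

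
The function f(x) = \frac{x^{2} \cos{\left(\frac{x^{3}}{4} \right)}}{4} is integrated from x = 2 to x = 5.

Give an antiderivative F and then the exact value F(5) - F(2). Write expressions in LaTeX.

Antiderivative: F(x) = \frac{\sin{\left(\frac{x^{3}}{4} \right)}}{3}; value = - \frac{\sin{\left(2 \right)}}{3} + \frac{\sin{\left(\frac{125}{4} \right)}}{3}

f matches the chain-rule pattern g'(h)*h' with inner function h(x) = \frac{x^{3}}{4}; substituting u = h(x) collapses the integral.
F(x) = \frac{\sin{\left(\frac{x^{3}}{4} \right)}}{3} is an antiderivative of f.
Check: d/dx[\frac{\sin{\left(\frac{x^{3}}{4} \right)}}{3}] = \frac{x^{2} \cos{\left(\frac{x^{3}}{4} \right)}}{4} = f(x).
F(5) = \frac{\sin{\left(\frac{125}{4} \right)}}{3}; F(2) = \frac{\sin{\left(2 \right)}}{3}.
Integral = F(5) - F(2) = - \frac{\sin{\left(2 \right)}}{3} + \frac{\sin{\left(\frac{125}{4} \right)}}{3}.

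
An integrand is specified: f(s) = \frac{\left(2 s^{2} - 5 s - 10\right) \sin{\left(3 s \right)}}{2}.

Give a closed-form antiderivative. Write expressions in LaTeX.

Check any antiderivative F(s) by computing F'(s) and comparing it with f(s).
Check: d/ds[- \frac{18 s^{2} \cos{\left(3 s \right)} - 12 s \sin{\left(3 s \right)} - 45 s \cos{\left(3 s \right)} + 15 \sin{\left(3 s \right)} - 94 \cos{\left(3 s \right)}}{54}] = s^{2} \sin{\left(3 s \right)} - \frac{5 s \sin{\left(3 s \right)}}{2} - 5 \sin{\left(3 s \right)}, which equals f(s).

An antiderivative is F(s) = - \frac{18 s^{2} \cos{\left(3 s \right)} - 12 s \sin{\left(3 s \right)} - 45 s \cos{\left(3 s \right)} + 15 \sin{\left(3 s \right)} - 94 \cos{\left(3 s \right)}}{54}.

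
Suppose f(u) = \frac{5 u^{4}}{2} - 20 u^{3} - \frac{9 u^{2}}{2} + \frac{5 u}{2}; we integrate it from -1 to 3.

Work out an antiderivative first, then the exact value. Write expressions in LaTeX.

Antiderivative: F(u) = \frac{u^{5}}{2} - 5 u^{4} - \frac{3 u^{3}}{2} + \frac{5 u^{2}}{4}; value = -310

The integrand splits into summands that can be handled one at a time.
F(u) = \frac{u^{5}}{2} - 5 u^{4} - \frac{3 u^{3}}{2} + \frac{5 u^{2}}{4} is an antiderivative of f.
Check: d/du[\frac{u^{5}}{2} - 5 u^{4} - \frac{3 u^{3}}{2} + \frac{5 u^{2}}{4}] = \frac{5 u^{4}}{2} - 20 u^{3} - \frac{9 u^{2}}{2} + \frac{5 u}{2} = f(u).
F(3) = - \frac{1251}{4}; F(-1) = - \frac{11}{4}.
Integral = F(3) - F(-1) = -310.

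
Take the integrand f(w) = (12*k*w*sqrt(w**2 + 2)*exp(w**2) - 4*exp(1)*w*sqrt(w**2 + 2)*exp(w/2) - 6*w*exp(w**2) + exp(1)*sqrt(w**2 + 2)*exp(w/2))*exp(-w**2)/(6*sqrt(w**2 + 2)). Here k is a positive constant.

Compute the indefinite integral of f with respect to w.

F(w) = k*w**2 - sqrt(w**2 + 2) + exp(1)*exp(w/2)*exp(-w**2)/3 + C

Recover f(w) by differentiating a candidate F(w); any mismatch rules it out.
Check: d/dw[k*w**2 - sqrt(w**2 + 2) + exp(1)*exp(w/2)*exp(-w**2)/3] = (12*k*w*sqrt(w**2 + 2)*exp(w**2) - 4*exp(1)*w*sqrt(w**2 + 2)*exp(w/2) - 6*w*exp(w**2) + exp(1)*sqrt(w**2 + 2)*exp(w/2))*exp(-w**2)/(6*sqrt(w**2 + 2)) = f(w).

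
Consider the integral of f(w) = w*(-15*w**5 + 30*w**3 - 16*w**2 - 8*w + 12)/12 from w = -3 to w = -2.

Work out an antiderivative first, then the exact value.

Whatever form F(w) takes, F'(w) = f(w) is non-negotiable.
F(w) = -w**2*(45*w**5 - 126*w**3 + 84*w**2 + 56*w - 126)/252 is an antiderivative of f.
Check: d/dw[-w**2*(45*w**5 - 126*w**3 + 84*w**2 + 56*w - 126)/252] = -5*w**6/4 + 5*w**4/2 - 4*w**3/3 - 2*w**2/3 + w, which equals f(w).
F(-2) = 334/63; F(-3) = 7071/28.
Integral = F(-2) - F(-3) = -62303/252.

Antiderivative: F(w) = -w**2*(45*w**5 - 126*w**3 + 84*w**2 + 56*w - 126)/252; value = -62303/252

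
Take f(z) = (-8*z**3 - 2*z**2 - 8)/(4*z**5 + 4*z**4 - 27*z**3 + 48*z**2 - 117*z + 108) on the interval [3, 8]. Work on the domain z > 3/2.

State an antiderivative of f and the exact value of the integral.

Factor the denominator ((z + 4)*(2*z - 3)**2*(z**2 + 3)) and decompose: f = 2*(79*z - 620)/(2793*(z**2 + 3)) - 9316/(17787*(2*z - 3)) - 316/(231*(2*z - 3)**2) + 472/(2299*(z + 4)); each piece integrates to a log, atan, or power term.
F(z) = (-531012*z*log(z - 3/2) + 416304*z*log(z + 4) + 57354*z*log(z**2 + 3) - 300080*sqrt(3)*z*atan(sqrt(3)*z/3) + 796518*log(z - 3/2) - 624456*log(z + 4) - 86031*log(z**2 + 3) + 450120*sqrt(3)*atan(sqrt(3)*z/3) + 693462)/(2027718*z - 3041577) is an antiderivative of f.
Check: d/dz[(-531012*z*log(z - 3/2) + 416304*z*log(z + 4) + 57354*z*log(z**2 + 3) - 300080*sqrt(3)*z*atan(sqrt(3)*z/3) + 796518*log(z - 3/2) - 624456*log(z + 4) - 86031*log(z**2 + 3) + 450120*sqrt(3)*atan(sqrt(3)*z/3) + 693462)/(2027718*z - 3041577)] = (-8*z**3 - 2*z**2 - 8)/(4*z**5 + 4*z**4 - 27*z**3 + 48*z**2 - 117*z + 108) = f(z).
F(8) = -4658*log(13/2)/17787 - 1240*sqrt(3)*atan(8*sqrt(3)/3)/8379 + 158/3003 + 79*log(67)/2793 + 472*log(12)/2299; F(3) = -1240*sqrt(3)*pi/25137 - 4658*log(3/2)/17787 + 79*log(12)/2793 + 158/693 + 472*log(7)/2299.
Integral = F(8) - F(3) = -4658*log(13/2)/17787 - 472*log(7)/2299 - 1240*sqrt(3)*atan(8*sqrt(3)/3)/8379 - 1580/9009 + 4658*log(3/2)/17787 + 79*log(67)/2793 + 1240*sqrt(3)*pi/25137 + 59825*log(12)/337953.

Antiderivative: F(z) = (-531012*z*log(z - 3/2) + 416304*z*log(z + 4) + 57354*z*log(z**2 + 3) - 300080*sqrt(3)*z*atan(sqrt(3)*z/3) + 796518*log(z - 3/2) - 624456*log(z + 4) - 86031*log(z**2 + 3) + 450120*sqrt(3)*atan(sqrt(3)*z/3) + 693462)/(2027718*z - 3041577); value = -4658*log(13/2)/17787 - 472*log(7)/2299 - 1240*sqrt(3)*atan(8*sqrt(3)/3)/8379 - 1580/9009 + 4658*log(3/2)/17787 + 79*log(67)/2793 + 1240*sqrt(3)*pi/25137 + 59825*log(12)/337953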